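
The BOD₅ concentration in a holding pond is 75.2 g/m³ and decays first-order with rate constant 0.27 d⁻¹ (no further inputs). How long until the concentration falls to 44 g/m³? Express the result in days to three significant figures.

t = ln(C₀/C)/k = ln(75.2/44)/0.27 = 0.536/0.27 = 1.985 d.

1.99 d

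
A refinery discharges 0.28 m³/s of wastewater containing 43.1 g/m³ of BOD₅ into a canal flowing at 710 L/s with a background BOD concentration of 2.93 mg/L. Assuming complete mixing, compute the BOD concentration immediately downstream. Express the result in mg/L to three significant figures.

710 L/s = 0.71 m³/s.
Conservation of mass across the mixing zone: C = (0.28·43.1 + 0.71·2.93) / (0.28 + 0.71) = 14.15/0.99 = 14.29 mg/L.

14.3 mg/L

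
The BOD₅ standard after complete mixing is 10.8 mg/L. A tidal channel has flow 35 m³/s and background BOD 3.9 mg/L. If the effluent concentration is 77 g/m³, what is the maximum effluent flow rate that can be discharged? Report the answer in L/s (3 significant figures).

3650 L/s

Mass balance at complete mixing: C_std·(Q_w + Q_r) = Q_w·C_e + Q_r·C_b.
Rearranging, Q_w = Q_r·(C_std − C_b)/(C_e − C_std) = 35·(10.8 − 3.9) / (77 − 10.8) = 3.648 m³/s.
= 3648 L/s.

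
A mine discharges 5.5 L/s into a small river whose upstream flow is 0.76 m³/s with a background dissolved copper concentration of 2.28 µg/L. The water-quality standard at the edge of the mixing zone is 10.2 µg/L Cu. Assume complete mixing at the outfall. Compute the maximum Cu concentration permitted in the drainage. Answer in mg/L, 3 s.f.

1.10 mg/L

5.5 L/s = 0.0055 m³/s.
2.28 µg/L = 0.00228 mg/L.
10.2 µg/L = 0.0102 mg/L.
Mass balance: 0.0102·0.7655 = 0.0055·Cₑ + 0.76·0.00228.
Cₑ = (0.007808 − 0.001733) / 0.0055 = 1.105 mg/L.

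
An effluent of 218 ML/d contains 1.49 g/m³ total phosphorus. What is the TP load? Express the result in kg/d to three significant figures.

218 ML/d = 2.523 m³/s.
Mass flux = Q·C = 2.523 m³/s × 1.49 g/m³ = 3.759 g/s.
= 3.759 g/s × 86.4 = 324.8 kg/d.

325 kg/d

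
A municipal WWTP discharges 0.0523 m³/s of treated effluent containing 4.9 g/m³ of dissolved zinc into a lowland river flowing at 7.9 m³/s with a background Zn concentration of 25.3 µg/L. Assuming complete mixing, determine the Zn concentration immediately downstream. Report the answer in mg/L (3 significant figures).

0.0574 mg/L

25.3 µg/L = 0.0253 mg/L.
By mass balance at complete mixing, C = (0.0523·4.9 + 7.9·0.0253) / (0.0523 + 7.9) = 0.4561/7.952 = 0.05736 mg/L.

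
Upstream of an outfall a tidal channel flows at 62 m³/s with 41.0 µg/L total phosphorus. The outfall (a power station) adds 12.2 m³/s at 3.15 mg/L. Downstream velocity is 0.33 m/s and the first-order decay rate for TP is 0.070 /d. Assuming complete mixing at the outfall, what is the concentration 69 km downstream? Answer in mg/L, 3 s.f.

0.466 mg/L

41.0 µg/L = 0.041 mg/L.
After complete mixing, C₀ = (12.2·3.15 + 62·0.041) / 74.2 = 0.5522 mg/L.
Travel time t = 6.9e+04 m / 0.33 m/s = 2.091e+05 s = 2.42 d.
C = 0.5522·exp(−0.070·2.42) = 0.5522·0.8442 = 0.4661 mg/L.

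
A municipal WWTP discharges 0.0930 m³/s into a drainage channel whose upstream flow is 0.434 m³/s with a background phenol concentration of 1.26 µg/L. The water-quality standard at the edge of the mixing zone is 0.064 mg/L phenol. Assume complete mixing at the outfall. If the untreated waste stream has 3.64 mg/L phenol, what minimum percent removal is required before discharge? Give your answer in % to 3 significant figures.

90.2 %

1.26 µg/L = 0.00126 mg/L.
Mass balance: 0.064·0.527 = 0.093·Cₑ + 0.434·0.00126.
Cₑ = (0.03373 − 0.0005468) / 0.093 = 0.3568 mg/L.
Required removal = 1 − 0.3568/3.64 = 90.2 %.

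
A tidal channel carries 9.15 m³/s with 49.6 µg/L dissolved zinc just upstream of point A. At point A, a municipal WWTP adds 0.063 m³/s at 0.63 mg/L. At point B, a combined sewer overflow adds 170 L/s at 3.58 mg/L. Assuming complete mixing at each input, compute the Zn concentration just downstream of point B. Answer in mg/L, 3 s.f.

0.117 mg/L

49.6 µg/L = 0.0496 mg/L.
After input A: C = (9.15·0.0496 + 0.063·0.63) / 9.213 = 0.05357 mg/L.
170 L/s = 0.17 m³/s.
After input B: C = (9.213·0.05357 + 0.17·3.58) / 9.383 = 0.1175 mg/L.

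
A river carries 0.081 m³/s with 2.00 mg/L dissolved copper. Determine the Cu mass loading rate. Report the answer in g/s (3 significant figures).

Mass flux = Q·C = 0.081 m³/s × 2 g/m³ = 0.162 g/s.

0.162 g/s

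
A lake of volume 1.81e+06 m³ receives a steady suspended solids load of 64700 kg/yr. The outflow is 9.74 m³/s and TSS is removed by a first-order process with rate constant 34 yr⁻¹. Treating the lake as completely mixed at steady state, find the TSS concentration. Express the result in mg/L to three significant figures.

0.175 mg/L

Outflow Q = 9.74 m³/s × 3.156e+07 s/yr = 3.074e+08 m³/yr.
Steady-state CSTR mass balance: W = Q·C + k·V·C, so C = W/(Q + kV).
Q + kV = 3.074e+08 + 34·1.81e+06 = 3.689e+08 m³/yr.
C = 64700/3.689e+08 = 0.0001754 kg/m³ = 0.1754 mg/L.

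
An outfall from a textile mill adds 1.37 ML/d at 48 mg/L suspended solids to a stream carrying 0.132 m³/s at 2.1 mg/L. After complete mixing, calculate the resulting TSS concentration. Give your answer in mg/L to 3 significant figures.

1.37 ML/d = 0.01586 m³/s.
Conservation of mass across the mixing zone: C = (0.01586·48 + 0.132·2.1) / (0.01586 + 0.132) = 1.038/0.1479 = 7.022 mg/L.

7.02 mg/L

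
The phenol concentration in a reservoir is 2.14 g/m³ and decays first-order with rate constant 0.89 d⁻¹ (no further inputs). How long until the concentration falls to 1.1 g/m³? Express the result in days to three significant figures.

0.748 d

t = ln(C₀/C)/k = ln(2.14/1.1)/0.89 = 0.6655/0.89 = 0.7477 d.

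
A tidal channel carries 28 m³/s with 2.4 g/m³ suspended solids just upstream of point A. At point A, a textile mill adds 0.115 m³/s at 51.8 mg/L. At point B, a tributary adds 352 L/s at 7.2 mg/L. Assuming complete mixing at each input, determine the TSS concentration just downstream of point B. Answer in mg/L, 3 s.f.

2.66 mg/L

After input A: C = (28·2.4 + 0.115·51.8) / 28.11 = 2.602 mg/L.
352 L/s = 0.352 m³/s.
After input B: C = (28.11·2.602 + 0.352·7.2) / 28.47 = 2.659 mg/L.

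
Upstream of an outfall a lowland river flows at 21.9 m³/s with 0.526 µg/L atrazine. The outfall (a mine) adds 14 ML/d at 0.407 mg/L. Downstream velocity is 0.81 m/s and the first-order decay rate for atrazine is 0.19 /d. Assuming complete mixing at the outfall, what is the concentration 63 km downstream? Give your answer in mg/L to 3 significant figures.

14 ML/d = 0.162 m³/s.
0.526 µg/L = 0.000526 mg/L.
After complete mixing, C₀ = (0.162·0.407 + 21.9·0.000526) / 22.06 = 0.003511 mg/L.
Travel time t = 6.3e+04 m / 0.81 m/s = 7.778e+04 s = 0.9002 d.
C = 0.003511·exp(−0.19·0.9002) = 0.003511·0.8428 = 0.002959 mg/L.

0.00296 mg/L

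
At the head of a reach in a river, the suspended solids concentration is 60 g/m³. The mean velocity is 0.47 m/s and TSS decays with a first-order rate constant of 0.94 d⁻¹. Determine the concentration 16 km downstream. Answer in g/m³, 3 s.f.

41.4 g/m³

Travel time t = 16 km / 0.47 m/s = 1.6e+04/0.47 = 3.404e+04 s = 0.394 d.
First-order decay: C = 60·exp(−0.94·0.394) = 60·0.6905 = 41.43 g/m³.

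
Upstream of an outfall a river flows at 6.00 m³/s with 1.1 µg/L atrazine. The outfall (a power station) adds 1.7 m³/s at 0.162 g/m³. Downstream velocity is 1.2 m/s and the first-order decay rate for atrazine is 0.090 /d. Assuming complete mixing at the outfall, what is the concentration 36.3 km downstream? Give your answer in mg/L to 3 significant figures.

1.1 µg/L = 0.0011 mg/L.
After complete mixing, C₀ = (1.7·0.162 + 6·0.0011) / 7.7 = 0.03662 mg/L.
Travel time t = 3.63e+04 m / 1.2 m/s = 3.025e+04 s = 0.3501 d.
C = 0.03662·exp(−0.090·0.3501) = 0.03662·0.969 = 0.03549 mg/L.

0.0355 mg/L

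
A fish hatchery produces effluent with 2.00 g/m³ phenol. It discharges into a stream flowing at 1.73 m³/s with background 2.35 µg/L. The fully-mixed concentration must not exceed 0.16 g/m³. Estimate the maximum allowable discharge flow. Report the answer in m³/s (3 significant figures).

0.148 m³/s

2.35 µg/L = 0.00235 mg/L.
Mass balance at complete mixing: C_std·(Q_w + Q_r) = Q_w·C_e + Q_r·C_b.
Rearranging, Q_w = Q_r·(C_std − C_b)/(C_e − C_std) = 1.73·(0.16 − 0.00235) / (2 − 0.16) = 0.1482 m³/s.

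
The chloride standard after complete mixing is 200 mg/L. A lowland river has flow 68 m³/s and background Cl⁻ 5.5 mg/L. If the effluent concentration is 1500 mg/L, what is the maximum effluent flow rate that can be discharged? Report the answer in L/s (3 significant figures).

10200 L/s

Mass balance at complete mixing: C_std·(Q_w + Q_r) = Q_w·C_e + Q_r·C_b.
Rearranging, Q_w = Q_r·(C_std − C_b)/(C_e − C_std) = 68·(200 − 5.5) / (1500 − 200) = 10.17 m³/s.
= 1.017e+04 L/s.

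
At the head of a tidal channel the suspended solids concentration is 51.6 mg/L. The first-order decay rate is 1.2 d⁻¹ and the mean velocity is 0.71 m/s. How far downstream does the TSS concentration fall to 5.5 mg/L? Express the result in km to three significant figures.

114 km

From C = C₀·e^(−kt), t = ln(C₀/C)/k = ln(51.6/5.5)/1.2 = 2.239/1.2 = 1.866 d.
Distance = v·t = 0.71 m/s × 1.612e+05 s = 1.144e+05 m = 114.4 km.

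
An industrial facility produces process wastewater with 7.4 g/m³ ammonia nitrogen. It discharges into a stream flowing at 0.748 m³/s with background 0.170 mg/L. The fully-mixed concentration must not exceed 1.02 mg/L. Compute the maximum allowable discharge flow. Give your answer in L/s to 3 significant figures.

Mass balance at complete mixing: C_std·(Q_w + Q_r) = Q_w·C_e + Q_r·C_b.
Rearranging, Q_w = Q_r·(C_std − C_b)/(C_e − C_std) = 0.748·(1.02 − 0.17) / (7.4 − 1.02) = 0.09966 m³/s.
= 99.66 L/s.

99.7 L/s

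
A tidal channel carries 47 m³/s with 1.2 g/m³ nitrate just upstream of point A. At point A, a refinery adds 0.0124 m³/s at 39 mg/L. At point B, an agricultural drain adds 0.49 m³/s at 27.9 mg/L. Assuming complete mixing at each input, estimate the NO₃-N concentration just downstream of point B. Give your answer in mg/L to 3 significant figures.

After input A: C = (47·1.2 + 0.0124·39) / 47.01 = 1.21 mg/L.
After input B: C = (47.01·1.21 + 0.49·27.9) / 47.5 = 1.485 mg/L.

1.49 mg/L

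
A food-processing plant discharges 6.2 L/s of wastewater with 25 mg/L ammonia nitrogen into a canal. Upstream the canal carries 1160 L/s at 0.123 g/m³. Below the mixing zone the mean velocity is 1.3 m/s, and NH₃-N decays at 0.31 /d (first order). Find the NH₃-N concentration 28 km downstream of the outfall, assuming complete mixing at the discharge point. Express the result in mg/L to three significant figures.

6.2 L/s = 0.0062 m³/s.
1160 L/s = 1.16 m³/s.
After complete mixing, C₀ = (0.0062·25 + 1.16·0.123) / 1.166 = 0.2553 mg/L.
Travel time t = 2.8e+04 m / 1.3 m/s = 2.154e+04 s = 0.2493 d.
C = 0.2553·exp(−0.31·0.2493) = 0.2553·0.9256 = 0.2363 mg/L.

0.236 mg/L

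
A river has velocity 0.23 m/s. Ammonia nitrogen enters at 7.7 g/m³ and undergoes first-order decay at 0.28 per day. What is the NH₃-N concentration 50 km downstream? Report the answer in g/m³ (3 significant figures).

Travel time t = 50 km / 0.23 m/s = 5e+04/0.23 = 2.174e+05 s = 2.516 d.
First-order decay: C = 7.7·exp(−0.28·2.516) = 7.7·0.4944 = 3.807 g/m³.

3.81 g/m³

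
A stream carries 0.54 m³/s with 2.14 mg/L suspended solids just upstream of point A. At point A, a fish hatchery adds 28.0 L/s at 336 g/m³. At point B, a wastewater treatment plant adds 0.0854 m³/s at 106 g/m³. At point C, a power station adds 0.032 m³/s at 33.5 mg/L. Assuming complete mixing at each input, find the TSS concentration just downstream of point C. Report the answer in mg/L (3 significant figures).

28.0 L/s = 0.028 m³/s.
After input A: C = (0.54·2.14 + 0.028·336) / 0.568 = 18.6 mg/L.
After input B: C = (0.568·18.6 + 0.0854·106) / 0.6534 = 30.02 mg/L.
After input C: C = (0.6534·30.02 + 0.032·33.5) / 0.6854 = 30.18 mg/L.

30.2 mg/L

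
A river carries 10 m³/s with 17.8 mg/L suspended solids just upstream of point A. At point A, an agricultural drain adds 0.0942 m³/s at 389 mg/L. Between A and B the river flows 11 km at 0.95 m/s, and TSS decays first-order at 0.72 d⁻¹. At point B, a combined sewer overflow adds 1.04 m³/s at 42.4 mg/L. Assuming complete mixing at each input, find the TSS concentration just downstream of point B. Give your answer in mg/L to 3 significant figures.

21.5 mg/L

After input A: C = (10·17.8 + 0.0942·389) / 10.09 = 21.26 mg/L.
Over the 11 km reach to input B (t = 1.158e+04 s = 0.134 d), decay gives C = 21.26·exp(−0.72·0.134) = 19.31 mg/L.
After input B: C = (10.09·19.31 + 1.04·42.4) / 11.13 = 21.47 mg/L.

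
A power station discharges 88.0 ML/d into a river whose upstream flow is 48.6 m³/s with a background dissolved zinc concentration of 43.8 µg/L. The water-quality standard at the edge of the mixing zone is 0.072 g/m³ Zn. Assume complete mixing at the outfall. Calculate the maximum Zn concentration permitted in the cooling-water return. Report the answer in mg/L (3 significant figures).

1.42 mg/L

88.0 ML/d = 1.019 m³/s.
43.8 µg/L = 0.0438 mg/L.
Mass balance: 0.072·49.62 = 1.019·Cₑ + 48.6·0.0438.
Cₑ = (3.573 − 2.129) / 1.019 = 1.418 mg/L.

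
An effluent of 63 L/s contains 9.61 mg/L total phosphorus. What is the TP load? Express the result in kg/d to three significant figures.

63 L/s = 0.063 m³/s.
Mass flux = Q·C = 0.063 m³/s × 9.61 g/m³ = 0.6054 g/s.
= 0.6054 g/s × 86.4 = 52.31 kg/d.

52.3 kg/d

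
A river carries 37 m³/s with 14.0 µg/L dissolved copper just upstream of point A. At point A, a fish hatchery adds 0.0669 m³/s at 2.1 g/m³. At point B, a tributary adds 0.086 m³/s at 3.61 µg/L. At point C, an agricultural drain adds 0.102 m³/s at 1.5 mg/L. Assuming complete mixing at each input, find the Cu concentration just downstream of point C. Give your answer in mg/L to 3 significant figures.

0.0218 mg/L

14.0 µg/L = 0.014 mg/L.
After input A: C = (37·0.014 + 0.0669·2.1) / 37.07 = 0.01776 mg/L.
3.61 µg/L = 0.00361 mg/L.
After input B: C = (37.07·0.01776 + 0.086·0.00361) / 37.15 = 0.01773 mg/L.
After input C: C = (37.15·0.01773 + 0.102·1.5) / 37.25 = 0.02179 mg/L.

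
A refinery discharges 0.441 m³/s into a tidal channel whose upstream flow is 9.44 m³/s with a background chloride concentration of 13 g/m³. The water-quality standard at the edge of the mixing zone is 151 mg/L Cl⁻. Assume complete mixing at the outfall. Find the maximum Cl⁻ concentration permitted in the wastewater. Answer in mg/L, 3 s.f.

Mass balance: 151·9.881 = 0.441·Cₑ + 9.44·13.
Cₑ = (1492 − 122.7) / 0.441 = 3105 mg/L.

3110 mg/L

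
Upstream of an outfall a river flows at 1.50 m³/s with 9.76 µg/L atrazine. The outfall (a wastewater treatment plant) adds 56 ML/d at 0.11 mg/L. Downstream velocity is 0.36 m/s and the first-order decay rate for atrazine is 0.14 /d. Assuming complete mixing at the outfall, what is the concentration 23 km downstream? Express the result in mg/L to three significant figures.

56 ML/d = 0.6481 m³/s.
9.76 µg/L = 0.00976 mg/L.
After complete mixing, C₀ = (0.6481·0.11 + 1.5·0.00976) / 2.148 = 0.04 mg/L.
Travel time t = 2.3e+04 m / 0.36 m/s = 6.389e+04 s = 0.7395 d.
C = 0.04·exp(−0.14·0.7395) = 0.04·0.9017 = 0.03607 mg/L.

0.0361 mg/L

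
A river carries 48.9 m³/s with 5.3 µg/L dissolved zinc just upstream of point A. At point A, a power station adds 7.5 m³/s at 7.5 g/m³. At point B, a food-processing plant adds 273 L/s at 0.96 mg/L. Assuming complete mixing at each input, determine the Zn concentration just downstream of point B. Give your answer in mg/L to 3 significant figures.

1.00 mg/L

5.3 µg/L = 0.0053 mg/L.
After input A: C = (48.9·0.0053 + 7.5·7.5) / 56.4 = 1.002 mg/L.
273 L/s = 0.273 m³/s.
After input B: C = (56.4·1.002 + 0.273·0.96) / 56.67 = 1.002 mg/L.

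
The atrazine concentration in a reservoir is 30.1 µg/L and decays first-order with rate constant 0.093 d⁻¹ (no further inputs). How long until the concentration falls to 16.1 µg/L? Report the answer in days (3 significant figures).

6.73 d

t = ln(C₀/C)/k = ln(30.1/16.1)/0.093 = 0.6257/0.093 = 6.728 d.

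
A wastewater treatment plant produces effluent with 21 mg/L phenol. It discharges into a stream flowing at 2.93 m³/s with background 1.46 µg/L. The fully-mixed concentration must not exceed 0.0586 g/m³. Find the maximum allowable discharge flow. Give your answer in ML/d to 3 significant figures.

1.46 µg/L = 0.00146 mg/L.
Mass balance at complete mixing: C_std·(Q_w + Q_r) = Q_w·C_e + Q_r·C_b.
Rearranging, Q_w = Q_r·(C_std − C_b)/(C_e − C_std) = 2.93·(0.0586 − 0.00146) / (21 − 0.0586) = 0.007995 m³/s.
= 0.6907 ML/d.

0.691 ML/d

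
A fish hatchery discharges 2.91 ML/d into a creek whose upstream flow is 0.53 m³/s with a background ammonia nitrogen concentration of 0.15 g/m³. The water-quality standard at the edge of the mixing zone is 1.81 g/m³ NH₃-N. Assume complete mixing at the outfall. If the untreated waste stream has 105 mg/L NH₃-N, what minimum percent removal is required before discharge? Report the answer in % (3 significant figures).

73.4 %

2.91 ML/d = 0.03368 m³/s.
Mass balance: 1.81·0.5637 = 0.03368·Cₑ + 0.53·0.15.
Cₑ = (1.02 − 0.0795) / 0.03368 = 27.93 mg/L.
Required removal = 1 − 27.93/105 = 73.4 %.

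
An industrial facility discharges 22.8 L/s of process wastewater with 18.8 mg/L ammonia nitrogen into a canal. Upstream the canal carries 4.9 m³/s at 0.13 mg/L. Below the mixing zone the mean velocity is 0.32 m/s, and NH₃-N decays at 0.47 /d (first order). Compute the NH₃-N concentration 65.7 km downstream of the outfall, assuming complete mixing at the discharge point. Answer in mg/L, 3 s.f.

22.8 L/s = 0.0228 m³/s.
After complete mixing, C₀ = (0.0228·18.8 + 4.9·0.13) / 4.923 = 0.2165 mg/L.
Travel time t = 6.57e+04 m / 0.32 m/s = 2.053e+05 s = 2.376 d.
C = 0.2165·exp(−0.47·2.376) = 0.2165·0.3273 = 0.07085 mg/L.

0.0709 mg/L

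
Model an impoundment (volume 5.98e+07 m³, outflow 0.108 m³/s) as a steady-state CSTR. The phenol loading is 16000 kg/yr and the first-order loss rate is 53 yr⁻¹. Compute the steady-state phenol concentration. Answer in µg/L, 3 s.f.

Outflow Q = 0.108 m³/s × 3.156e+07 s/yr = 3.408e+06 m³/yr.
Steady-state CSTR mass balance: W = Q·C + k·V·C, so C = W/(Q + kV).
Q + kV = 3.408e+06 + 53·5.98e+07 = 3.173e+09 m³/yr.
C = 16000/3.173e+09 = 5.043e-06 kg/m³ = 0.005043 mg/L = 5.043 µg/L.

5.04 µg/L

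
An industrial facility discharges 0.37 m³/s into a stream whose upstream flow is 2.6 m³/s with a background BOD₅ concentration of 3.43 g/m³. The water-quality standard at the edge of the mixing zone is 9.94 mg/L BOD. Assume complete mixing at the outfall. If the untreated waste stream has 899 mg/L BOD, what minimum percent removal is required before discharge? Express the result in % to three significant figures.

Mass balance: 9.94·2.97 = 0.37·Cₑ + 2.6·3.43.
Cₑ = (29.52 − 8.918) / 0.37 = 55.69 mg/L.
Required removal = 1 − 55.69/899 = 93.81 %.

93.8 %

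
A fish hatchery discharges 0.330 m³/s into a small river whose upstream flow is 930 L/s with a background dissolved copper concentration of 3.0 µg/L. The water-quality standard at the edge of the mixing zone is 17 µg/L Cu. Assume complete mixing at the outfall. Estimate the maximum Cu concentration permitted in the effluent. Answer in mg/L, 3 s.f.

0.0565 mg/L

930 L/s = 0.93 m³/s.
3.0 µg/L = 0.003 mg/L.
17 µg/L = 0.017 mg/L.
Mass balance: 0.017·1.26 = 0.33·Cₑ + 0.93·0.003.
Cₑ = (0.02142 − 0.00279) / 0.33 = 0.05645 mg/L.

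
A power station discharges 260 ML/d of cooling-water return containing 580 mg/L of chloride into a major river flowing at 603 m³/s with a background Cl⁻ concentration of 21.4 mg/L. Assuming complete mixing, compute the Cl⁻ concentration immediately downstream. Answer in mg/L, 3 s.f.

260 ML/d = 3.009 m³/s.
Conservation of mass across the mixing zone: C = (3.009·580 + 603·21.4) / (3.009 + 603) = 1.465e+04/606 = 24.17 mg/L.

24.2 mg/L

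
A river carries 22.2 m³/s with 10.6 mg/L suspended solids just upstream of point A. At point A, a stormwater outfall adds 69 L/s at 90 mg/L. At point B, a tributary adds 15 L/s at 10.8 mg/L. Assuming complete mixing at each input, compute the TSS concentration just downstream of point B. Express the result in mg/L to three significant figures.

10.8 mg/L

69 L/s = 0.069 m³/s.
After input A: C = (22.2·10.6 + 0.069·90) / 22.27 = 10.85 mg/L.
15 L/s = 0.015 m³/s.
After input B: C = (22.27·10.85 + 0.015·10.8) / 22.28 = 10.85 mg/L.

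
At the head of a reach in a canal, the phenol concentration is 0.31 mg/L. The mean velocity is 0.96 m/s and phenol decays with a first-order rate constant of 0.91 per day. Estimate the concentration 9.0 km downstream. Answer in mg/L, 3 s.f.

0.281 mg/L

Travel time t = 9.0 km / 0.96 m/s = 9000/0.96 = 9375 s = 0.1085 d.
First-order decay: C = 0.31·exp(−0.91·0.1085) = 0.31·0.906 = 0.2809 mg/L.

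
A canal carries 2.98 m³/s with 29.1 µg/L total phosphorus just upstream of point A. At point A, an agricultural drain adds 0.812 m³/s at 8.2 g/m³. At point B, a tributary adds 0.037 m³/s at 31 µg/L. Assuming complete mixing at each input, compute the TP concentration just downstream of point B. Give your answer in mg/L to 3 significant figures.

1.76 mg/L

29.1 µg/L = 0.0291 mg/L.
After input A: C = (2.98·0.0291 + 0.812·8.2) / 3.792 = 1.779 mg/L.
31 µg/L = 0.031 mg/L.
After input B: C = (3.792·1.779 + 0.037·0.031) / 3.829 = 1.762 mg/L.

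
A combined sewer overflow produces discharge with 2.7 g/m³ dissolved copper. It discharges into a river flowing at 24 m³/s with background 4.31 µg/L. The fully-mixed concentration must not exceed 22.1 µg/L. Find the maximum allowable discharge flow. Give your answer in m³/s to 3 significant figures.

0.159 m³/s

4.31 µg/L = 0.00431 mg/L.
22.1 µg/L = 0.0221 mg/L.
Mass balance at complete mixing: C_std·(Q_w + Q_r) = Q_w·C_e + Q_r·C_b.
Rearranging, Q_w = Q_r·(C_std − C_b)/(C_e − C_std) = 24·(0.0221 − 0.00431) / (2.7 − 0.0221) = 0.1594 m³/s.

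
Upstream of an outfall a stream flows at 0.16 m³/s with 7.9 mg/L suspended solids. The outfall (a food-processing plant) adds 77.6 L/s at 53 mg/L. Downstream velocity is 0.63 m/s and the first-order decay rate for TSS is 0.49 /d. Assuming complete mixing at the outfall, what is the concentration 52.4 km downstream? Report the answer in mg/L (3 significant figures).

14.1 mg/L

77.6 L/s = 0.0776 m³/s.
After complete mixing, C₀ = (0.0776·53 + 0.16·7.9) / 0.2376 = 22.63 mg/L.
Travel time t = 5.24e+04 m / 0.63 m/s = 8.317e+04 s = 0.9627 d.
C = 22.63·exp(−0.49·0.9627) = 22.63·0.6239 = 14.12 mg/L.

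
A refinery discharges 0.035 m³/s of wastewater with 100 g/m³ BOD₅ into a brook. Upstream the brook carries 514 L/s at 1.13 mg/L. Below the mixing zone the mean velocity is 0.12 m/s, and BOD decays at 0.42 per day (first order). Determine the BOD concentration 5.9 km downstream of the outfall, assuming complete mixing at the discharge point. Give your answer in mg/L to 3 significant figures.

514 L/s = 0.514 m³/s.
After complete mixing, C₀ = (0.035·100 + 0.514·1.13) / 0.549 = 7.433 mg/L.
Travel time t = 5900 m / 0.12 m/s = 4.917e+04 s = 0.5691 d.
C = 7.433·exp(−0.42·0.5691) = 7.433·0.7874 = 5.853 mg/L.

5.85 mg/L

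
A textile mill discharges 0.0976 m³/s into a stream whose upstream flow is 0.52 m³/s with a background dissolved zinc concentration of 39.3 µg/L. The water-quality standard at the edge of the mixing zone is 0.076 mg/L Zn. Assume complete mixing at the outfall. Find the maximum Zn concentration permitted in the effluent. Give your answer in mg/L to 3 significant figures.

0.272 mg/L

39.3 µg/L = 0.0393 mg/L.
Mass balance: 0.076·0.6176 = 0.0976·Cₑ + 0.52·0.0393.
Cₑ = (0.04694 − 0.02044) / 0.0976 = 0.2715 mg/L.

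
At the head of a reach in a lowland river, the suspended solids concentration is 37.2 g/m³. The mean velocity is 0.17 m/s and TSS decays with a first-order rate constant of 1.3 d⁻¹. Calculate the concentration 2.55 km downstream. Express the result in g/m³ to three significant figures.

29.7 g/m³

Travel time t = 2.55 km / 0.17 m/s = 2550/0.17 = 1.5e+04 s = 0.1736 d.
First-order decay: C = 37.2·exp(−1.3·0.1736) = 37.2·0.798 = 29.68 g/m³.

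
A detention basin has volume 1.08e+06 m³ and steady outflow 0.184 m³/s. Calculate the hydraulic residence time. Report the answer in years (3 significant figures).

Q = 0.184 m³/s × 3.156e+07 s/yr = 5.807e+06 m³/yr.
Hydraulic residence time τ = V/Q = 1.08e+06/5.807e+06 = 0.186 yr.

0.186 yr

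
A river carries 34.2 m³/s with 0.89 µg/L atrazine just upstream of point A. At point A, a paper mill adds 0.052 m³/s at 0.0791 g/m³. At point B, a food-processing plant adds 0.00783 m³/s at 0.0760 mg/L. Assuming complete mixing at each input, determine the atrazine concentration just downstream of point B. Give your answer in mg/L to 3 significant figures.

0.89 µg/L = 0.00089 mg/L.
After input A: C = (34.2·0.00089 + 0.052·0.0791) / 34.25 = 0.001009 mg/L.
After input B: C = (34.25·0.001009 + 0.00783·0.076) / 34.26 = 0.001026 mg/L.

0.00103 mg/L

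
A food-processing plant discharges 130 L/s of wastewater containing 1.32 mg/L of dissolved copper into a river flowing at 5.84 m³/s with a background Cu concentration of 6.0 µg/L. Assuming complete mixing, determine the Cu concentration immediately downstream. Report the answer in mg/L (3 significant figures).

130 L/s = 0.13 m³/s.
6.0 µg/L = 0.006 mg/L.
Flow-weighted mixing gives C = (0.13·1.32 + 5.84·0.006) / (0.13 + 5.84) = 0.2066/5.97 = 0.03461 mg/L.

0.0346 mg/L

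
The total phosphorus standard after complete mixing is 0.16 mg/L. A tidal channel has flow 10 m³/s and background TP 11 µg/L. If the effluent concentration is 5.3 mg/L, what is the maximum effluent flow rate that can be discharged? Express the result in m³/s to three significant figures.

0.290 m³/s

11 µg/L = 0.011 mg/L.
Mass balance at complete mixing: C_std·(Q_w + Q_r) = Q_w·C_e + Q_r·C_b.
Rearranging, Q_w = Q_r·(C_std − C_b)/(C_e − C_std) = 10·(0.16 − 0.011) / (5.3 − 0.16) = 0.2899 m³/s.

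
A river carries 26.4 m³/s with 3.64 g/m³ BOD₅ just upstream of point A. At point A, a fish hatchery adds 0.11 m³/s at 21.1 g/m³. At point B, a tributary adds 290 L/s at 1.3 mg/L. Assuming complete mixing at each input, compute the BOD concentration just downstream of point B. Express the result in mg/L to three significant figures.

After input A: C = (26.4·3.64 + 0.11·21.1) / 26.51 = 3.712 mg/L.
290 L/s = 0.29 m³/s.
After input B: C = (26.51·3.712 + 0.29·1.3) / 26.8 = 3.686 mg/L.

3.69 mg/L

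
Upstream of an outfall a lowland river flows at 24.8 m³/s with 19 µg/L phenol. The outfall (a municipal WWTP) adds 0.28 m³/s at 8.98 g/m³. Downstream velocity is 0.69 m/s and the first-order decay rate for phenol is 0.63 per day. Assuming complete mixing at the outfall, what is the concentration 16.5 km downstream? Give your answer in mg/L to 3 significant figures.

0.100 mg/L

19 µg/L = 0.019 mg/L.
After complete mixing, C₀ = (0.28·8.98 + 24.8·0.019) / 25.08 = 0.119 mg/L.
Travel time t = 1.65e+04 m / 0.69 m/s = 2.391e+04 s = 0.2768 d.
C = 0.119·exp(−0.63·0.2768) = 0.119·0.84 = 0.09999 mg/L.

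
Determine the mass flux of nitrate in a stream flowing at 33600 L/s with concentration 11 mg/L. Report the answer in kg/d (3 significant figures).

33600 L/s = 33.6 m³/s.
Mass flux = Q·C = 33.6 m³/s × 11 g/m³ = 369.6 g/s.
= 369.6 g/s × 86.4 = 3.193e+04 kg/d.

31900 kg/d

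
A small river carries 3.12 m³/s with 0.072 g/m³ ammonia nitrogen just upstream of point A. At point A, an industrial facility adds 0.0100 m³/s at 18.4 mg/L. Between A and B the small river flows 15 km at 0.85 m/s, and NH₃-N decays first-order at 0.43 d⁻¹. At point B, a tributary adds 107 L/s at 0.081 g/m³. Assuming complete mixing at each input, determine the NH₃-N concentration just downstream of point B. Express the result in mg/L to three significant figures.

0.118 mg/L

After input A: C = (3.12·0.072 + 0.01·18.4) / 3.13 = 0.1306 mg/L.
Over the 15 km reach to input B (t = 1.765e+04 s = 0.2042 d), decay gives C = 0.1306·exp(−0.43·0.2042) = 0.1196 mg/L.
107 L/s = 0.107 m³/s.
After input B: C = (3.13·0.1196 + 0.107·0.081) / 3.237 = 0.1183 mg/L.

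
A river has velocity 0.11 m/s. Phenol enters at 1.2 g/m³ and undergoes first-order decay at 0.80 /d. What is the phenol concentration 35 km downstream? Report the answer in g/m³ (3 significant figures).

0.0631 g/m³

Travel time t = 35 km / 0.11 m/s = 3.5e+04/0.11 = 3.182e+05 s = 3.683 d.
First-order decay: C = 1.2·exp(−0.80·3.683) = 1.2·0.05254 = 0.06305 g/m³.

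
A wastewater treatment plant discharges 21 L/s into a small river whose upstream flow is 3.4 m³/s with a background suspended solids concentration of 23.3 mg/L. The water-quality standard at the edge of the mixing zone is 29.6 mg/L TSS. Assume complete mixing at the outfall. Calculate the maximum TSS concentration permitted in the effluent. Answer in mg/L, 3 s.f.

1050 mg/L

21 L/s = 0.021 m³/s.
Mass balance: 29.6·3.421 = 0.021·Cₑ + 3.4·23.3.
Cₑ = (101.3 − 79.22) / 0.021 = 1050 mg/L.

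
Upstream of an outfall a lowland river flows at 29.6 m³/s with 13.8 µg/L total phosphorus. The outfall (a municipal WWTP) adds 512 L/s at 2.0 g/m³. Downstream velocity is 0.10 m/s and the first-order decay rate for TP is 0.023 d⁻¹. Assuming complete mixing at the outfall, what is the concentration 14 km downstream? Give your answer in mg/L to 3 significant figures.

512 L/s = 0.512 m³/s.
13.8 µg/L = 0.0138 mg/L.
After complete mixing, C₀ = (0.512·2 + 29.6·0.0138) / 30.11 = 0.04757 mg/L.
Travel time t = 1.4e+04 m / 0.10 m/s = 1.4e+05 s = 1.62 d.
C = 0.04757·exp(−0.023·1.62) = 0.04757·0.9634 = 0.04583 mg/L.

0.0458 mg/L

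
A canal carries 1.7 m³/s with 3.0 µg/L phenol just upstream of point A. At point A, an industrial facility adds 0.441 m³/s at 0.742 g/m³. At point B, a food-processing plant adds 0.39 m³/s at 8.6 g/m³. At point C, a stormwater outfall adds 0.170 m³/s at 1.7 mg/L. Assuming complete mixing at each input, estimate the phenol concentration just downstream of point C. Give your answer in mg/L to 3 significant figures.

1.47 mg/L

3.0 µg/L = 0.003 mg/L.
After input A: C = (1.7·0.003 + 0.441·0.742) / 2.141 = 0.1552 mg/L.
After input B: C = (2.141·0.1552 + 0.39·8.6) / 2.531 = 1.456 mg/L.
After input C: C = (2.531·1.456 + 0.17·1.7) / 2.701 = 1.472 mg/L.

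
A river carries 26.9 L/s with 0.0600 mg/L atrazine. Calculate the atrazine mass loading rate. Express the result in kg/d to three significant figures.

26.9 L/s = 0.0269 m³/s.
Mass flux = Q·C = 0.0269 m³/s × 0.06 g/m³ = 0.001614 g/s.
= 0.001614 g/s × 86.4 = 0.1394 kg/d.

0.139 kg/d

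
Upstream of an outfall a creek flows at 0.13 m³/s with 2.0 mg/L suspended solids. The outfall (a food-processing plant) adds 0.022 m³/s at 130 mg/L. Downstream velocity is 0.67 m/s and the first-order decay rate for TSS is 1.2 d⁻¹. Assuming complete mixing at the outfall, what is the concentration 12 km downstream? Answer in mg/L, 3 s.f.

After complete mixing, C₀ = (0.022·130 + 0.13·2) / 0.152 = 20.53 mg/L.
Travel time t = 1.2e+04 m / 0.67 m/s = 1.791e+04 s = 0.2073 d.
C = 20.53·exp(−1.2·0.2073) = 20.53·0.7798 = 16.01 mg/L.

16.0 mg/L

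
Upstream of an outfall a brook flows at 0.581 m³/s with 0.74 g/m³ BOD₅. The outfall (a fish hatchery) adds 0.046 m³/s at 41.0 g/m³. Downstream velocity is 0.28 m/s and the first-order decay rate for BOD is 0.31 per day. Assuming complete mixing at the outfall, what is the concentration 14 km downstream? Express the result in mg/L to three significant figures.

3.09 mg/L

After complete mixing, C₀ = (0.046·41 + 0.581·0.74) / 0.627 = 3.694 mg/L.
Travel time t = 1.4e+04 m / 0.28 m/s = 5e+04 s = 0.5787 d.
C = 3.694·exp(−0.31·0.5787) = 3.694·0.8358 = 3.087 mg/L.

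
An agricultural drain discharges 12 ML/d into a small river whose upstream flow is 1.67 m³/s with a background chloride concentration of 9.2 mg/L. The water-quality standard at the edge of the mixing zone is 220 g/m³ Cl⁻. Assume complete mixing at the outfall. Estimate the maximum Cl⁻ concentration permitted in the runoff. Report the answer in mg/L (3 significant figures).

12 ML/d = 0.1389 m³/s.
Mass balance: 220·1.809 = 0.1389·Cₑ + 1.67·9.2.
Cₑ = (398 − 15.36) / 0.1389 = 2755 mg/L.

2750 mg/L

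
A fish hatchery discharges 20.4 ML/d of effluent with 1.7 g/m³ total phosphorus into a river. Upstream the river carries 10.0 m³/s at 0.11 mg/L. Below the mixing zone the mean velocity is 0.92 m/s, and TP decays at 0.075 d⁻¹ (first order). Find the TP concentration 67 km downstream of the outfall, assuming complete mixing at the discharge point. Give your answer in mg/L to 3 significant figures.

0.138 mg/L

20.4 ML/d = 0.2361 m³/s.
After complete mixing, C₀ = (0.2361·1.7 + 10·0.11) / 10.24 = 0.1467 mg/L.
Travel time t = 6.7e+04 m / 0.92 m/s = 7.283e+04 s = 0.8429 d.
C = 0.1467·exp(−0.075·0.8429) = 0.1467·0.9387 = 0.1377 mg/L.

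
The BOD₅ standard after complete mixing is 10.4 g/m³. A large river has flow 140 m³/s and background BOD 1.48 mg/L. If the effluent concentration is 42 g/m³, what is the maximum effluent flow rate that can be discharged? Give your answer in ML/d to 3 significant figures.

Mass balance at complete mixing: C_std·(Q_w + Q_r) = Q_w·C_e + Q_r·C_b.
Rearranging, Q_w = Q_r·(C_std − C_b)/(C_e − C_std) = 140·(10.4 − 1.48) / (42 − 10.4) = 39.52 m³/s.
= 3414 ML/d.

3410 ML/d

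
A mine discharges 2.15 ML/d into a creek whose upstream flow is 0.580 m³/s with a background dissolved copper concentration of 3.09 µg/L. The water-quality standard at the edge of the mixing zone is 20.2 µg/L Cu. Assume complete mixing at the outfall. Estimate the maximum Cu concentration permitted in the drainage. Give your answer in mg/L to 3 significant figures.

0.419 mg/L

2.15 ML/d = 0.02488 m³/s.
3.09 µg/L = 0.00309 mg/L.
20.2 µg/L = 0.0202 mg/L.
Mass balance: 0.0202·0.6049 = 0.02488·Cₑ + 0.58·0.00309.
Cₑ = (0.01222 − 0.001792) / 0.02488 = 0.419 mg/L.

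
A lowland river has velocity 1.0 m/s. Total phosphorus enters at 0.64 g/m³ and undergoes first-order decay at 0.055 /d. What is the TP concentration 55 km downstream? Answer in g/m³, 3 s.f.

0.618 g/m³

Travel time t = 55 km / 1.0 m/s = 5.5e+04/1.0 = 5.5e+04 s = 0.6366 d.
First-order decay: C = 0.64·exp(−0.055·0.6366) = 0.64·0.9656 = 0.618 g/m³.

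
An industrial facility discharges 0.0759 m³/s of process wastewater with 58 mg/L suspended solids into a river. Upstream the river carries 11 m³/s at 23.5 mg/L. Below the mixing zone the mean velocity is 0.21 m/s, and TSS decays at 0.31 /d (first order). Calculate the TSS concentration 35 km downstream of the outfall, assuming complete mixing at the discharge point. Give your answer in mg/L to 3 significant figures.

13.1 mg/L

After complete mixing, C₀ = (0.0759·58 + 11·23.5) / 11.08 = 23.74 mg/L.
Travel time t = 3.5e+04 m / 0.21 m/s = 1.667e+05 s = 1.929 d.
C = 23.74·exp(−0.31·1.929) = 23.74·0.5499 = 13.05 mg/L.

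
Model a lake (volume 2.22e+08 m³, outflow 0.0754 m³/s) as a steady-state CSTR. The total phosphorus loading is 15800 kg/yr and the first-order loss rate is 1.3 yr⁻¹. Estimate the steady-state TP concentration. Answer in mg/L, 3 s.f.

Outflow Q = 0.0754 m³/s × 3.156e+07 s/yr = 2.379e+06 m³/yr.
Steady-state CSTR mass balance: W = Q·C + k·V·C, so C = W/(Q + kV).
Q + kV = 2.379e+06 + 1.3·2.22e+08 = 2.91e+08 m³/yr.
C = 15800/2.91e+08 = 5.43e-05 kg/m³ = 0.0543 mg/L.

0.0543 mg/L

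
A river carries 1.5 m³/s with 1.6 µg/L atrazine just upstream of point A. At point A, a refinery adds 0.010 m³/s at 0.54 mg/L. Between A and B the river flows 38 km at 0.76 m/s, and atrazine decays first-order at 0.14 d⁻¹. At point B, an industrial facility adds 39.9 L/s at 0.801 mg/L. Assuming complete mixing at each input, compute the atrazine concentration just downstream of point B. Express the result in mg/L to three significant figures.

0.0253 mg/L

1.6 µg/L = 0.0016 mg/L.
After input A: C = (1.5·0.0016 + 0.01·0.54) / 1.51 = 0.005166 mg/L.
Over the 38 km reach to input B (t = 5e+04 s = 0.5787 d), decay gives C = 0.005166·exp(−0.14·0.5787) = 0.004764 mg/L.
39.9 L/s = 0.0399 m³/s.
After input B: C = (1.51·0.004764 + 0.0399·0.801) / 1.55 = 0.02526 mg/L.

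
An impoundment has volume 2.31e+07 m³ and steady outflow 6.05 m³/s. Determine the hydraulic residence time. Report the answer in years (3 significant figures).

Q = 6.05 m³/s × 3.156e+07 s/yr = 1.909e+08 m³/yr.
Hydraulic residence time τ = V/Q = 2.31e+07/1.909e+08 = 0.121 yr.

0.121 yr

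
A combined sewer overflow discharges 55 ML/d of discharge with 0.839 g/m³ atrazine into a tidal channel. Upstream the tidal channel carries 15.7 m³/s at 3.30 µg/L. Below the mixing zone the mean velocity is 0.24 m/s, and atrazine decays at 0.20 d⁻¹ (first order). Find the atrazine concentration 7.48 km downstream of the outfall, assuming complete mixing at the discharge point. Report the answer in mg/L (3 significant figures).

0.0334 mg/L

55 ML/d = 0.6366 m³/s.
3.30 µg/L = 0.0033 mg/L.
After complete mixing, C₀ = (0.6366·0.839 + 15.7·0.0033) / 16.34 = 0.03586 mg/L.
Travel time t = 7480 m / 0.24 m/s = 3.117e+04 s = 0.3607 d.
C = 0.03586·exp(−0.20·0.3607) = 0.03586·0.9304 = 0.03337 mg/L.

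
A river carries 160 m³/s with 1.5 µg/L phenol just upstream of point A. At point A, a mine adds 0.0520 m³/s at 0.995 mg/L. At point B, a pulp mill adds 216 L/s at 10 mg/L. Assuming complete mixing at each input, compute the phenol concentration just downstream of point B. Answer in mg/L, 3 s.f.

0.0153 mg/L

1.5 µg/L = 0.0015 mg/L.
After input A: C = (160·0.0015 + 0.052·0.995) / 160.1 = 0.001823 mg/L.
216 L/s = 0.216 m³/s.
After input B: C = (160.1·0.001823 + 0.216·10) / 160.3 = 0.0153 mg/L.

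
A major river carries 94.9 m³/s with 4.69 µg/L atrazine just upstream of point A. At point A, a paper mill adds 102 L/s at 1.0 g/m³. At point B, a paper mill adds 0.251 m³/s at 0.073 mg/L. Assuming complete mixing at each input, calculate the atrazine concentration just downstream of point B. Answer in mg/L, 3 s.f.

4.69 µg/L = 0.00469 mg/L.
102 L/s = 0.102 m³/s.
After input A: C = (94.9·0.00469 + 0.102·1) / 95 = 0.005759 mg/L.
After input B: C = (95·0.005759 + 0.251·0.073) / 95.25 = 0.005936 mg/L.

0.00594 mg/L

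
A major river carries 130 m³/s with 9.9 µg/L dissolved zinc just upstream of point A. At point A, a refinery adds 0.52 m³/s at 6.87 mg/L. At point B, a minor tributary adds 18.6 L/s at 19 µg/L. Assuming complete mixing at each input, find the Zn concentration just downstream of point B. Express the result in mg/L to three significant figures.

0.0372 mg/L

9.9 µg/L = 0.0099 mg/L.
After input A: C = (130·0.0099 + 0.52·6.87) / 130.5 = 0.03723 mg/L.
18.6 L/s = 0.0186 m³/s.
19 µg/L = 0.019 mg/L.
After input B: C = (130.5·0.03723 + 0.0186·0.019) / 130.5 = 0.03723 mg/L.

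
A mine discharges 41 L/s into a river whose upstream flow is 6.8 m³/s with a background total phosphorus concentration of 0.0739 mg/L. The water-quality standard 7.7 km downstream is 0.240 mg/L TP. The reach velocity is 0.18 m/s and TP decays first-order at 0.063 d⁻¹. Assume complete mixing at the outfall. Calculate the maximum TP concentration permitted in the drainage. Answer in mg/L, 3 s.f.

41 L/s = 0.041 m³/s.
Travel time to the compliance point: t = 7700/0.18 = 4.278e+04 s = 0.4951 d; decay factor exp(−0.063·0.4951) = 0.9693.
So the concentration just after mixing may be at most 0.24/0.9693 = 0.2476 mg/L.
Mass balance: 0.2476·6.841 = 0.041·Cₑ + 6.8·0.0739.
Cₑ = (1.694 − 0.5025) / 0.041 = 29.06 mg/L.

29.1 mg/L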